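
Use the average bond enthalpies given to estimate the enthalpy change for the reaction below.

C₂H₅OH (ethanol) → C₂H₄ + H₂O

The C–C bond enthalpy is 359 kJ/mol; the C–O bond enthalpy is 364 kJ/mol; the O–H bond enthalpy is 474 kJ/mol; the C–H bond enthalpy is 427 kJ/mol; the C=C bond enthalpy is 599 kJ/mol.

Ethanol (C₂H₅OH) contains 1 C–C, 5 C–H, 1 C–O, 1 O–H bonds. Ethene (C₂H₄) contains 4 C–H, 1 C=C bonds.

ΔH ≈ +77 kJ

Bonds broken (reactants):
  C–C: 1 × 359 = 359
  C–H: 5 × 427 = 2135
  C–O: 1 × 364 = 364
  O–H: 1 × 474 = 474
  Σ(broken) = 3332 kJ
Bonds formed (products):
  C–H: 4 × 427 = 1708
  C=C: 1 × 599 = 599
  O–H: 2 × 474 = 948
  Σ(formed) = 3255 kJ
ΔH = Σ(broken) − Σ(formed) = 3332 − 3255 = +77 kJ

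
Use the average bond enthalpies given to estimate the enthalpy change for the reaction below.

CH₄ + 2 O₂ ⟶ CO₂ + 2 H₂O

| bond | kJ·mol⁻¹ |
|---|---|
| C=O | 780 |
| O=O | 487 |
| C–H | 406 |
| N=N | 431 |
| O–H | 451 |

Bonds broken (reactants):
  C–H: 4 × 406 = 1624
  O=O: 2 × 487 = 974
  Σ(broken) = 2598 kJ
Bonds formed (products):
  C=O: 2 × 780 = 1560
  O–H: 4 × 451 = 1804
  Σ(formed) = 3364 kJ
ΔH = Σ(broken) − Σ(formed) = 2598 − 3364 = −766 kJ

ΔH ≈ −766 kJ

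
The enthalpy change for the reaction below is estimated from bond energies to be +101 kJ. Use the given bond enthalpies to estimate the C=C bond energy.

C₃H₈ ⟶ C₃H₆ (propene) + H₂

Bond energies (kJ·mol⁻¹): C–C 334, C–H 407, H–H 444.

Let D be the C=C bond energy.
Σ(broken) = 2×334 + 8×407 = 3924
Σ(formed) = 1×334 + 6×407 + 1×D + 1×444 = 3220 + D
ΔH = Σ(broken) − Σ(formed) = (3924) − (3220 + D) = +704 − D
Setting this equal to +101 kJ gives D = 603 kJ/mol.

D(C=C) ≈ 603 kJ/mol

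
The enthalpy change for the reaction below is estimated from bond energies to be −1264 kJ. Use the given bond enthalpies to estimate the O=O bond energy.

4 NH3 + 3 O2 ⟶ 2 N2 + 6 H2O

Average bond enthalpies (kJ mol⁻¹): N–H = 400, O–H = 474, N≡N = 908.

Let D be the O=O bond energy.
Σ(broken) = 12×400 + 3×D = 4800 + 3D
Σ(formed) = 2×908 + 12×474 = 7504
ΔH = Σ(broken) − Σ(formed) = (4800 + 3D) − (7504) = −2704 + 3D
Setting this equal to −1264 kJ gives 3D = 1440, so D = 480 kJ/mol.

D(O=O) ≈ 480 kJ/mol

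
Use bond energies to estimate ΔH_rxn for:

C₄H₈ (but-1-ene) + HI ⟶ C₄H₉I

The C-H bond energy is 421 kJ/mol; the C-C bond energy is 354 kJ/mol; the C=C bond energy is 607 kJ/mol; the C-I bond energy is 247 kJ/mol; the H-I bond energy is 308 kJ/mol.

Bonds broken (reactants):
  C-C: 2 × 354 = 708
  C-H: 8 × 421 = 3368
  C=C: 1 × 607 = 607
  H-I: 1 × 308 = 308
  Σ(broken) = 4991 kJ
Bonds formed (products):
  C-C: 3 × 354 = 1062
  C-H: 9 × 421 = 3789
  C-I: 1 × 247 = 247
  Σ(formed) = 5098 kJ
ΔH = Σ(broken) − Σ(formed) = 4991 − 5098 = −107 kJ

ΔH ≈ −107 kJ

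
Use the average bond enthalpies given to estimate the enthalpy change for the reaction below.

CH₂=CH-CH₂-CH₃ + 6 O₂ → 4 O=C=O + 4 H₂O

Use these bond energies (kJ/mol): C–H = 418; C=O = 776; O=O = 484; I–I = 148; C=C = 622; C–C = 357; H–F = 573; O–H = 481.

ΔH ≈ −2472 kJ

Bonds broken (reactants):
  C–C: 2 × 357 = 714
  C–H: 8 × 418 = 3344
  C=C: 1 × 622 = 622
  O=O: 6 × 484 = 2904
  Σ(broken) = 7584 kJ
Bonds formed (products):
  C=O: 8 × 776 = 6208
  O–H: 8 × 481 = 3848
  Σ(formed) = 10056 kJ
ΔH = Σ(broken) − Σ(formed) = 7584 − 10056 = −2472 kJ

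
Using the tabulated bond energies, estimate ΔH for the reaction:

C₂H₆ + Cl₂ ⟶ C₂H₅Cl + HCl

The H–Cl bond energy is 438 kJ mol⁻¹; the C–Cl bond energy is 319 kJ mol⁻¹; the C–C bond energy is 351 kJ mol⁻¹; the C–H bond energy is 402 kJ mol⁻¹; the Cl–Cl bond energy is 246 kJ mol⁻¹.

Bonds broken (reactants):
  C–C: 1 × 351 = 351
  C–H: 6 × 402 = 2412
  Cl–Cl: 1 × 246 = 246
  Σ(broken) = 3009 kJ
Bonds formed (products):
  C–C: 1 × 351 = 351
  C–Cl: 1 × 319 = 319
  C–H: 5 × 402 = 2010
  H–Cl: 1 × 438 = 438
  Σ(formed) = 3118 kJ
ΔH = Σ(broken) − Σ(formed) = 3009 − 3118 = −109 kJ

ΔH ≈ −109 kJ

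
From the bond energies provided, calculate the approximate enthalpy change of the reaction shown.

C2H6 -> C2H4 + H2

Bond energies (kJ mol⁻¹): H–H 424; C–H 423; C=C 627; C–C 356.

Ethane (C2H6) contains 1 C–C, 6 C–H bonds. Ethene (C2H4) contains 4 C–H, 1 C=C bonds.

ΔH ≈ +151 kJ

Bonds broken (reactants):
  C–C: 1 × 356 = 356
  C–H: 6 × 423 = 2538
  Σ(broken) = 2894 kJ
Bonds formed (products):
  C–H: 4 × 423 = 1692
  C=C: 1 × 627 = 627
  H–H: 1 × 424 = 424
  Σ(formed) = 2743 kJ
ΔH = Σ(broken) − Σ(formed) = 2894 − 2743 = +151 kJ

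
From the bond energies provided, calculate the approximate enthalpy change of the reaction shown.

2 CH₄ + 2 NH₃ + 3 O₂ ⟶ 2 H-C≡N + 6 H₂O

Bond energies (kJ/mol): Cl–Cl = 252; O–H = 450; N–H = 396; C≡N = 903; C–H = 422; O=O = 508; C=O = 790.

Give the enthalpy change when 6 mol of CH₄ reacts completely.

ΔH = −2322 kJ

Bonds broken (reactants):
  C–H: 8 × 422 = 3376
  N–H: 6 × 396 = 2376
  O=O: 3 × 508 = 1524
  Σ(broken) = 7276 kJ
Bonds formed (products):
  C≡N: 2 × 903 = 1806
  C–H: 2 × 422 = 844
  O–H: 12 × 450 = 5400
  Σ(formed) = 8050 kJ
ΔH = Σ(broken) − Σ(formed) = 7276 − 8050 = −774 kJ
For 3× the reaction as written: 3 × (−774) = −2322 kJ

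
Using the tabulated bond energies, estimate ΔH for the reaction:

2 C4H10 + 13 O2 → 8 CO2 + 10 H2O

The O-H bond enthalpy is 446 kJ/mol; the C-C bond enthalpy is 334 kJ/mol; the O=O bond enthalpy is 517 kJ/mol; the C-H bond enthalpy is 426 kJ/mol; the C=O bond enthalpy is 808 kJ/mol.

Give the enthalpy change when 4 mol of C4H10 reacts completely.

Bonds broken (reactants):
  C-C: 6 × 334 = 2004
  C-H: 20 × 426 = 8520
  O=O: 13 × 517 = 6721
  Σ(broken) = 17245 kJ
Bonds formed (products):
  C=O: 16 × 808 = 12928
  O-H: 20 × 446 = 8920
  Σ(formed) = 21848 kJ
ΔH = Σ(broken) − Σ(formed) = 17245 − 21848 = −4603 kJ
For 2× the reaction as written: 2 × (−4603) = −9206 kJ

ΔH = −9206 kJ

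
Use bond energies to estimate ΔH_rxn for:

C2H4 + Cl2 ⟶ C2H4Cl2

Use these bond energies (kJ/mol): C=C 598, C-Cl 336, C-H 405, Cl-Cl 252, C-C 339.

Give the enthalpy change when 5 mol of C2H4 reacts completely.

ΔH = −805 kJ

Bonds broken (reactants):
  C-H: 4 × 405 = 1620
  C=C: 1 × 598 = 598
  Cl-Cl: 1 × 252 = 252
  Σ(broken) = 2470 kJ
Bonds formed (products):
  C-C: 1 × 339 = 339
  C-Cl: 2 × 336 = 672
  C-H: 4 × 405 = 1620
  Σ(formed) = 2631 kJ
ΔH = Σ(broken) − Σ(formed) = 2470 − 2631 = −161 kJ
For 5× the reaction as written: 5 × (−161) = −805 kJ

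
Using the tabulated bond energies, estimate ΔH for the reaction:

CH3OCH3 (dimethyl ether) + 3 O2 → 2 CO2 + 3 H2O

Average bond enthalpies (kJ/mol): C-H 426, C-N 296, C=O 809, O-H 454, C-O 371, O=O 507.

Bonds broken (reactants):
  C-H: 6 × 426 = 2556
  C-O: 2 × 371 = 742
  O=O: 3 × 507 = 1521
  Σ(broken) = 4819 kJ
Bonds formed (products):
  C=O: 4 × 809 = 3236
  O-H: 6 × 454 = 2724
  Σ(formed) = 5960 kJ
ΔH = Σ(broken) − Σ(formed) = 4819 − 5960 = −1141 kJ

ΔH ≈ −1141 kJ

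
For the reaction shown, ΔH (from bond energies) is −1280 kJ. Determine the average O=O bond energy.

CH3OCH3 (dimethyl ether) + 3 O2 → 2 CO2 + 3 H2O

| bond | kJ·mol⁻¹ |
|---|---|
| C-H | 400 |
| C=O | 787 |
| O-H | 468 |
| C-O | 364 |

D(O=O) ≈ 516 kJ/mol

Let D be the O=O bond energy.
Σ(broken) = 6×400 + 2×364 + 3×D = 3128 + 3D
Σ(formed) = 4×787 + 6×468 = 5956
ΔH = Σ(broken) − Σ(formed) = (3128 + 3D) − (5956) = −2828 + 3D
Setting this equal to −1280 kJ gives 3D = 1548, so D = 516 kJ/mol.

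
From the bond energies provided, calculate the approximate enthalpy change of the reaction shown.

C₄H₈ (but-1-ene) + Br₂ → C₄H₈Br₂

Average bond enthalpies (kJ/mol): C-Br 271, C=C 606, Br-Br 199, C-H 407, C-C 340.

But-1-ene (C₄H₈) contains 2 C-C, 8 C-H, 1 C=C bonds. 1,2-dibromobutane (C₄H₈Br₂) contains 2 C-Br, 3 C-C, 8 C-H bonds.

Bonds broken (reactants):
  Br-Br: 1 × 199 = 199
  C-C: 2 × 340 = 680
  C-H: 8 × 407 = 3256
  C=C: 1 × 606 = 606
  Σ(broken) = 4741 kJ
Bonds formed (products):
  C-Br: 2 × 271 = 542
  C-C: 3 × 340 = 1020
  C-H: 8 × 407 = 3256
  Σ(formed) = 4818 kJ
ΔH = Σ(broken) − Σ(formed) = 4741 − 4818 = −77 kJ

ΔH ≈ −77 kJ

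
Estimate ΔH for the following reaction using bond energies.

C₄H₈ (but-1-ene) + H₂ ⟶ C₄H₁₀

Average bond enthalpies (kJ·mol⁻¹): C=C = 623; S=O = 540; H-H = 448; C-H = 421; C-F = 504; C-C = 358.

Bonds broken (reactants):
  C-C: 2 × 358 = 716
  C-H: 8 × 421 = 3368
  C=C: 1 × 623 = 623
  H-H: 1 × 448 = 448
  Σ(broken) = 5155 kJ
Bonds formed (products):
  C-C: 3 × 358 = 1074
  C-H: 10 × 421 = 4210
  Σ(formed) = 5284 kJ
ΔH = Σ(broken) − Σ(formed) = 5155 − 5284 = −129 kJ

ΔH ≈ −129 kJ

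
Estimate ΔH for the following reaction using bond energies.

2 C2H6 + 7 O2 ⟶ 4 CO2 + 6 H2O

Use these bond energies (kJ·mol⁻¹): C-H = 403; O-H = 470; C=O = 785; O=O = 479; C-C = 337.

ΔH ≈ −3057 kJ

Bonds broken (reactants):
  C-C: 2 × 337 = 674
  C-H: 12 × 403 = 4836
  O=O: 7 × 479 = 3353
  Σ(broken) = 8863 kJ
Bonds formed (products):
  C=O: 8 × 785 = 6280
  O-H: 12 × 470 = 5640
  Σ(formed) = 11920 kJ
ΔH = Σ(broken) − Σ(formed) = 8863 − 11920 = −3057 kJ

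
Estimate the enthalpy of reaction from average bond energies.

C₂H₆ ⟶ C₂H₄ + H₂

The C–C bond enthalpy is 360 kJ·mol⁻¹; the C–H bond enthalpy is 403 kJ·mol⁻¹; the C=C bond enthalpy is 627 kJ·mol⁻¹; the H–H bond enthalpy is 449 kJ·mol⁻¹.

Bonds broken (reactants):
  C–C: 1 × 360 = 360
  C–H: 6 × 403 = 2418
  Σ(broken) = 2778 kJ
Bonds formed (products):
  C–H: 4 × 403 = 1612
  C=C: 1 × 627 = 627
  H–H: 1 × 449 = 449
  Σ(formed) = 2688 kJ
ΔH = Σ(broken) − Σ(formed) = 2778 − 2688 = +90 kJ

ΔH ≈ +90 kJ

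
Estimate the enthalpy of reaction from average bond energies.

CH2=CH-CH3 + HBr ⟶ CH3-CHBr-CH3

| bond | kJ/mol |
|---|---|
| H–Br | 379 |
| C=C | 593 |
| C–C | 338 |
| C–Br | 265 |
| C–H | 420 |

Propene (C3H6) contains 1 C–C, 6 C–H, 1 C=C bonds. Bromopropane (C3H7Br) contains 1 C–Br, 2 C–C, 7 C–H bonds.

Bonds broken (reactants):
  C–C: 1 × 338 = 338
  C–H: 6 × 420 = 2520
  C=C: 1 × 593 = 593
  H–Br: 1 × 379 = 379
  Σ(broken) = 3830 kJ
Bonds formed (products):
  C–Br: 1 × 265 = 265
  C–C: 2 × 338 = 676
  C–H: 7 × 420 = 2940
  Σ(formed) = 3881 kJ
ΔH = Σ(broken) − Σ(formed) = 3830 − 3881 = −51 kJ

ΔH ≈ −51 kJ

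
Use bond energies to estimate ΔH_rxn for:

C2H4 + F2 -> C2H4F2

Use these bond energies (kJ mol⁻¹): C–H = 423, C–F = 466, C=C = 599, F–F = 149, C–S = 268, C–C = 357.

Bonds broken (reactants):
  C–H: 4 × 423 = 1692
  C=C: 1 × 599 = 599
  F–F: 1 × 149 = 149
  Σ(broken) = 2440 kJ
Bonds formed (products):
  C–C: 1 × 357 = 357
  C–F: 2 × 466 = 932
  C–H: 4 × 423 = 1692
  Σ(formed) = 2981 kJ
ΔH = Σ(broken) − Σ(formed) = 2440 − 2981 = −541 kJ

ΔH ≈ −541 kJ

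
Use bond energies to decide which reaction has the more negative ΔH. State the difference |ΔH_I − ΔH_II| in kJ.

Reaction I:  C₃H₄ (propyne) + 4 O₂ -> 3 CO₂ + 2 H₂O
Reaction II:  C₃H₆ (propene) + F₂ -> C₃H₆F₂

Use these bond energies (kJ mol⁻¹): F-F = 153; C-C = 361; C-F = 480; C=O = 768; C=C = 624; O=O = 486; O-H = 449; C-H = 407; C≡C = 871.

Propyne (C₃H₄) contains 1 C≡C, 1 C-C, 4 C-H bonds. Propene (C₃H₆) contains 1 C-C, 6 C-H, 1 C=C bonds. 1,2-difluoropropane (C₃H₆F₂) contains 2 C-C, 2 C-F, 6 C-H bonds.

Reaction I:
  Bonds broken (reactants):
    C≡C: 1 × 871 = 871
    C-C: 1 × 361 = 361
    C-H: 4 × 407 = 1628
    O=O: 4 × 486 = 1944
    Σ(broken) = 4804 kJ
  Bonds formed (products):
    C=O: 6 × 768 = 4608
    O-H: 4 × 449 = 1796
    Σ(formed) = 6404 kJ
  ΔH_I = 4804 − 6404 = −1600 kJ
Reaction II:
  Bonds broken (reactants):
    C-C: 1 × 361 = 361
    C-H: 6 × 407 = 2442
    C=C: 1 × 624 = 624
    F-F: 1 × 153 = 153
    Σ(broken) = 3580 kJ
  Bonds formed (products):
    C-C: 2 × 361 = 722
    C-F: 2 × 480 = 960
    C-H: 6 × 407 = 2442
    Σ(formed) = 4124 kJ
  ΔH_II = 3580 − 4124 = −544 kJ
ΔH_I − ΔH_II = −1056 kJ, so reaction I has the more negative ΔH; |ΔH_I − ΔH_II| = 1056 kJ.

Reaction I, by 1056 kJ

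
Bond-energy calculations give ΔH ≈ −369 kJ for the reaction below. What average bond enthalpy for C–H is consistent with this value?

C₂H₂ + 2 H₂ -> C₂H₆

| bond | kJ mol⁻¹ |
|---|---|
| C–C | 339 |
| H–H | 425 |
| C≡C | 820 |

Let D be the C–H bond energy.
Σ(broken) = 1×820 + 2×D + 2×425 = 1670 + 2D
Σ(formed) = 1×339 + 6×D = 339 + 6D
ΔH = Σ(broken) − Σ(formed) = (1670 + 2D) − (339 + 6D) = +1331 − 4D
Setting this equal to −369 kJ gives 4D = 1700, so D = 425 kJ/mol.

D(C–H) ≈ 425 kJ/mol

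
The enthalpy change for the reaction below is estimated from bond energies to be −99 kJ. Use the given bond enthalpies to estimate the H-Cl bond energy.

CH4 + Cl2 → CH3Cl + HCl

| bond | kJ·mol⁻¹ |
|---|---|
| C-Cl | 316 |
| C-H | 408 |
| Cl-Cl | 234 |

Let D be the H-Cl bond energy.
Σ(broken) = 4×408 + 1×234 = 1866
Σ(formed) = 1×316 + 3×408 + 1×D = 1540 + D
ΔH = Σ(broken) − Σ(formed) = (1866) − (1540 + D) = +326 − D
Setting this equal to −99 kJ gives D = 425 kJ/mol.

D(H-Cl) ≈ 425 kJ/mol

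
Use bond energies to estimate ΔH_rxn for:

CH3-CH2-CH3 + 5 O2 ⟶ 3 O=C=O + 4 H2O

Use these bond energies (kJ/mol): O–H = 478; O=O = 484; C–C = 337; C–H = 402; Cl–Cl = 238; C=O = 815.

Bonds broken (reactants):
  C–C: 2 × 337 = 674
  C–H: 8 × 402 = 3216
  O=O: 5 × 484 = 2420
  Σ(broken) = 6310 kJ
Bonds formed (products):
  C=O: 6 × 815 = 4890
  O–H: 8 × 478 = 3824
  Σ(formed) = 8714 kJ
ΔH = Σ(broken) − Σ(formed) = 6310 − 8714 = −2404 kJ

ΔH ≈ −2404 kJ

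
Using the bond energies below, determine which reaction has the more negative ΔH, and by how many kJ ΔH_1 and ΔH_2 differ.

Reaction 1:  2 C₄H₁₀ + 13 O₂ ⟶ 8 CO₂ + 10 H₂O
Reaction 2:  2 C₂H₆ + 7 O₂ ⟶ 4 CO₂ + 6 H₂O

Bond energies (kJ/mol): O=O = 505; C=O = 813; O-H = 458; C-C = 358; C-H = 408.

Reaction 1, by 2442 kJ

Reaction 1:
  Bonds broken (reactants):
    C-C: 6 × 358 = 2148
    C-H: 20 × 408 = 8160
    O=O: 13 × 505 = 6565
    Σ(broken) = 16873 kJ
  Bonds formed (products):
    C=O: 16 × 813 = 13008
    O-H: 20 × 458 = 9160
    Σ(formed) = 22168 kJ
  ΔH_1 = 16873 − 22168 = −5295 kJ
Reaction 2:
  Bonds broken (reactants):
    C-C: 2 × 358 = 716
    C-H: 12 × 408 = 4896
    O=O: 7 × 505 = 3535
    Σ(broken) = 9147 kJ
  Bonds formed (products):
    C=O: 8 × 813 = 6504
    O-H: 12 × 458 = 5496
    Σ(formed) = 12000 kJ
  ΔH_2 = 9147 − 12000 = −2853 kJ
ΔH_1 − ΔH_2 = −2442 kJ, so reaction 1 has the more negative ΔH; |ΔH_1 − ΔH_2| = 2442 kJ.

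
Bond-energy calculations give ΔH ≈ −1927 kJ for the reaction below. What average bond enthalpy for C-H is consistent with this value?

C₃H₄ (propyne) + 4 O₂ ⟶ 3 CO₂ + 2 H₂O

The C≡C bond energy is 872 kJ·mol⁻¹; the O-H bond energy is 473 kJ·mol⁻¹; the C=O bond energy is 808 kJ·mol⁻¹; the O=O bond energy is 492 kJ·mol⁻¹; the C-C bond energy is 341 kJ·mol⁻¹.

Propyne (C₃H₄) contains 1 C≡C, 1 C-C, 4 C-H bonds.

D(C-H) ≈ 408 kJ/mol

Let D be the C-H bond energy.
Σ(broken) = 1×872 + 1×341 + 4×D + 4×492 = 3181 + 4D
Σ(formed) = 6×808 + 4×473 = 6740
ΔH = Σ(broken) − Σ(formed) = (3181 + 4D) − (6740) = −3559 + 4D
Setting this equal to −1927 kJ gives 4D = 1632, so D = 408 kJ/mol.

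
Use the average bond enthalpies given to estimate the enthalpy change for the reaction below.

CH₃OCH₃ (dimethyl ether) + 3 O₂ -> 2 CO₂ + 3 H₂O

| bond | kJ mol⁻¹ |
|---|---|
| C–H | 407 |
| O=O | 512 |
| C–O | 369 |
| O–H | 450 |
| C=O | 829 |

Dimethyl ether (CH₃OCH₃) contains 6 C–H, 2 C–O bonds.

Bonds broken (reactants):
  C–H: 6 × 407 = 2442
  C–O: 2 × 369 = 738
  O=O: 3 × 512 = 1536
  Σ(broken) = 4716 kJ
Bonds formed (products):
  C=O: 4 × 829 = 3316
  O–H: 6 × 450 = 2700
  Σ(formed) = 6016 kJ
ΔH = Σ(broken) − Σ(formed) = 4716 − 6016 = −1300 kJ

ΔH ≈ −1300 kJ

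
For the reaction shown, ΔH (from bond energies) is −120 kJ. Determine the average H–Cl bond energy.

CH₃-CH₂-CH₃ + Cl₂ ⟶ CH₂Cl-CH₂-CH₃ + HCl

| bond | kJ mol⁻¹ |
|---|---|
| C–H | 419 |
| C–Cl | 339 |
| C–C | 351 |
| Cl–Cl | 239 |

Let D be the H–Cl bond energy.
Σ(broken) = 2×351 + 8×419 + 1×239 = 4293
Σ(formed) = 2×351 + 1×339 + 7×419 + 1×D = 3974 + D
ΔH = Σ(broken) − Σ(formed) = (4293) − (3974 + D) = +319 − D
Setting this equal to −120 kJ gives D = 439 kJ/mol.

D(H–Cl) ≈ 439 kJ/mol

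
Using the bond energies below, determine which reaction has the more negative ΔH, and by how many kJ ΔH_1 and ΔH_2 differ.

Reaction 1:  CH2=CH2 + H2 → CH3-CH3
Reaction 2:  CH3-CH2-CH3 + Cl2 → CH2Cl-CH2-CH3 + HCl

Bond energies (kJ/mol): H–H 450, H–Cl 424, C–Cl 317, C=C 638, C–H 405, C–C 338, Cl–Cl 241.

Reaction 2, by 35 kJ

Reaction 1:
  Bonds broken (reactants):
    C–H: 4 × 405 = 1620
    C=C: 1 × 638 = 638
    H–H: 1 × 450 = 450
    Σ(broken) = 2708 kJ
  Bonds formed (products):
    C–C: 1 × 338 = 338
    C–H: 6 × 405 = 2430
    Σ(formed) = 2768 kJ
  ΔH_1 = 2708 − 2768 = −60 kJ
Reaction 2:
  Bonds broken (reactants):
    C–C: 2 × 338 = 676
    C–H: 8 × 405 = 3240
    Cl–Cl: 1 × 241 = 241
    Σ(broken) = 4157 kJ
  Bonds formed (products):
    C–C: 2 × 338 = 676
    C–Cl: 1 × 317 = 317
    C–H: 7 × 405 = 2835
    H–Cl: 1 × 424 = 424
    Σ(formed) = 4252 kJ
  ΔH_2 = 4157 − 4252 = −95 kJ
ΔH_1 − ΔH_2 = +35 kJ, so reaction 2 has the more negative ΔH; |ΔH_1 − ΔH_2| = 35 kJ.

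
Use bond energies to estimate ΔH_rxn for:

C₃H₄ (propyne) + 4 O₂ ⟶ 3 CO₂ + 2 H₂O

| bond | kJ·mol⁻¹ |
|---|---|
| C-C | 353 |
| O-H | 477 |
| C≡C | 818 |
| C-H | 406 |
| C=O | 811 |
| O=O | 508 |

Bonds broken (reactants):
  C≡C: 1 × 818 = 818
  C-C: 1 × 353 = 353
  C-H: 4 × 406 = 1624
  O=O: 4 × 508 = 2032
  Σ(broken) = 4827 kJ
Bonds formed (products):
  C=O: 6 × 811 = 4866
  O-H: 4 × 477 = 1908
  Σ(formed) = 6774 kJ
ΔH = Σ(broken) − Σ(formed) = 4827 − 6774 = −1947 kJ

ΔH ≈ −1947 kJ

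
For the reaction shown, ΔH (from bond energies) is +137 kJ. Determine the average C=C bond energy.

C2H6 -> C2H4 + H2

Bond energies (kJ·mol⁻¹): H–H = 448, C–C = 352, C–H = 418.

Let D be the C=C bond energy.
Σ(broken) = 1×352 + 6×418 = 2860
Σ(formed) = 4×418 + 1×D + 1×448 = 2120 + D
ΔH = Σ(broken) − Σ(formed) = (2860) − (2120 + D) = +740 − D
Setting this equal to +137 kJ gives D = 603 kJ/mol.

D(C=C) ≈ 603 kJ/mol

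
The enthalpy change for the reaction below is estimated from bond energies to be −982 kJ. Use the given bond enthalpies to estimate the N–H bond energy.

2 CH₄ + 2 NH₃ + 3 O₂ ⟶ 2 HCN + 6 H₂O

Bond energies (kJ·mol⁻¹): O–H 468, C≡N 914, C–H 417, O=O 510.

Let D be the N–H bond energy.
Σ(broken) = 8×417 + 6×D + 3×510 = 4866 + 6D
Σ(formed) = 2×914 + 2×417 + 12×468 = 8278
ΔH = Σ(broken) − Σ(formed) = (4866 + 6D) − (8278) = −3412 + 6D
Setting this equal to −982 kJ gives 6D = 2430, so D = 405 kJ/mol.

D(N–H) ≈ 405 kJ/mol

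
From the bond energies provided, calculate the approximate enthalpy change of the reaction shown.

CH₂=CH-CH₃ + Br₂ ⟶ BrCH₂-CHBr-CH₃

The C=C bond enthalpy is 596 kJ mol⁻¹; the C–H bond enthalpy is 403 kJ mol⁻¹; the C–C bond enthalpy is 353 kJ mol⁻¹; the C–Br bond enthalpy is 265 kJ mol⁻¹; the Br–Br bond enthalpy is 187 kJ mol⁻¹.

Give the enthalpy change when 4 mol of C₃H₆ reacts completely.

Bonds broken (reactants):
  Br–Br: 1 × 187 = 187
  C–C: 1 × 353 = 353
  C–H: 6 × 403 = 2418
  C=C: 1 × 596 = 596
  Σ(broken) = 3554 kJ
Bonds formed (products):
  C–Br: 2 × 265 = 530
  C–C: 2 × 353 = 706
  C–H: 6 × 403 = 2418
  Σ(formed) = 3654 kJ
ΔH = Σ(broken) − Σ(formed) = 3554 − 3654 = −100 kJ
For 4× the reaction as written: 4 × (−100) = −400 kJ

ΔH = −400 kJ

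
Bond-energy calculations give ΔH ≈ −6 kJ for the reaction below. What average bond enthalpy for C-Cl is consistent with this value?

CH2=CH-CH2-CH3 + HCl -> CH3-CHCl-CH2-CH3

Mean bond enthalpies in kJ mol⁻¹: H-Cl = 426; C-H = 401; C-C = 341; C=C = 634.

Let D be the C-Cl bond energy.
Σ(broken) = 2×341 + 8×401 + 1×634 + 1×426 = 4950
Σ(formed) = 3×341 + 1×D + 9×401 = 4632 + D
ΔH = Σ(broken) − Σ(formed) = (4950) − (4632 + D) = +318 − D
Setting this equal to −6 kJ gives D = 324 kJ/mol.

D(C-Cl) ≈ 324 kJ/mol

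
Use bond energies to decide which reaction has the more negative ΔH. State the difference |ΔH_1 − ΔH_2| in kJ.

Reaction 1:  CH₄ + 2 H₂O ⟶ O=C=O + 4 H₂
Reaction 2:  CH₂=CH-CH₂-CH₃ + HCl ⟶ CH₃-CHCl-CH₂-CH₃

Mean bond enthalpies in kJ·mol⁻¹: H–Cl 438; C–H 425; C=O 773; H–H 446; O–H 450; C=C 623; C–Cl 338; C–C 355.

Reaction 2, by 227 kJ

Reaction 1:
  Bonds broken (reactants):
    C–H: 4 × 425 = 1700
    O–H: 4 × 450 = 1800
    Σ(broken) = 3500 kJ
  Bonds formed (products):
    C=O: 2 × 773 = 1546
    H–H: 4 × 446 = 1784
    Σ(formed) = 3330 kJ
  ΔH_1 = 3500 − 3330 = +170 kJ
Reaction 2:
  Bonds broken (reactants):
    C–C: 2 × 355 = 710
    C–H: 8 × 425 = 3400
    C=C: 1 × 623 = 623
    H–Cl: 1 × 438 = 438
    Σ(broken) = 5171 kJ
  Bonds formed (products):
    C–C: 3 × 355 = 1065
    C–Cl: 1 × 338 = 338
    C–H: 9 × 425 = 3825
    Σ(formed) = 5228 kJ
  ΔH_2 = 5171 − 5228 = −57 kJ
ΔH_1 − ΔH_2 = +227 kJ, so reaction 2 has the more negative ΔH; |ΔH_1 − ΔH_2| = 227 kJ.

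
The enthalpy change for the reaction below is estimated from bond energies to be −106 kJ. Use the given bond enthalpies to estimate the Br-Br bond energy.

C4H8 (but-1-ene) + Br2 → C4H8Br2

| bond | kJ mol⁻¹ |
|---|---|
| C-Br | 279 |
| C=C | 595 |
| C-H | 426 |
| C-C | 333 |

Let D be the Br-Br bond energy.
Σ(broken) = 1×D + 2×333 + 8×426 + 1×595 = 4669 + D
Σ(formed) = 2×279 + 3×333 + 8×426 = 4965
ΔH = Σ(broken) − Σ(formed) = (4669 + D) − (4965) = −296 + D
Setting this equal to −106 kJ gives D = 190 kJ/mol.

D(Br-Br) ≈ 190 kJ/mol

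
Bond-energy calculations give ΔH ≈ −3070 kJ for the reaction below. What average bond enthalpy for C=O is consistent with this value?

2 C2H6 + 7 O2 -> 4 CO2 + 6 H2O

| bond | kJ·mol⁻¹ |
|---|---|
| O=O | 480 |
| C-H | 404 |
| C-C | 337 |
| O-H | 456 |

D(C=O) ≈ 810 kJ/mol

Let D be the C=O bond energy.
Σ(broken) = 2×337 + 12×404 + 7×480 = 8882
Σ(formed) = 8×D + 12×456 = 5472 + 8D
ΔH = Σ(broken) − Σ(formed) = (8882) − (5472 + 8D) = +3410 − 8D
Setting this equal to −3070 kJ gives 8D = 6480, so D = 810 kJ/mol.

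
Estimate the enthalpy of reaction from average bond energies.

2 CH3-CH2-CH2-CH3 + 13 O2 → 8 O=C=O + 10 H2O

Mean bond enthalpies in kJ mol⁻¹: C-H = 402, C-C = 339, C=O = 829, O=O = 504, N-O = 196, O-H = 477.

Bonds broken (reactants):
  C-C: 6 × 339 = 2034
  C-H: 20 × 402 = 8040
  O=O: 13 × 504 = 6552
  Σ(broken) = 16626 kJ
Bonds formed (products):
  C=O: 16 × 829 = 13264
  O-H: 20 × 477 = 9540
  Σ(formed) = 22804 kJ
ΔH = Σ(broken) − Σ(formed) = 16626 − 22804 = −6178 kJ

ΔH ≈ −6178 kJ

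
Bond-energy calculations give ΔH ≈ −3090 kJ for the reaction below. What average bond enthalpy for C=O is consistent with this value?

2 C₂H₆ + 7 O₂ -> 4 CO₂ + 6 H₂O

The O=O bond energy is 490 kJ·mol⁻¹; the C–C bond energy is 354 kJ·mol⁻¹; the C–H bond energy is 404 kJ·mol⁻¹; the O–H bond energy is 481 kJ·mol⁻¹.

D(C=O) ≈ 788 kJ/mol

Let D be the C=O bond energy.
Σ(broken) = 2×354 + 12×404 + 7×490 = 8986
Σ(formed) = 8×D + 12×481 = 5772 + 8D
ΔH = Σ(broken) − Σ(formed) = (8986) − (5772 + 8D) = +3214 − 8D
Setting this equal to −3090 kJ gives 8D = 6304, so D = 788 kJ/mol.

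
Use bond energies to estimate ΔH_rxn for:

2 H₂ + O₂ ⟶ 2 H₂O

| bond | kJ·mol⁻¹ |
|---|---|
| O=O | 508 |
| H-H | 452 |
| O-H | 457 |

Bonds broken (reactants):
  H-H: 2 × 452 = 904
  O=O: 1 × 508 = 508
  Σ(broken) = 1412 kJ
Bonds formed (products):
  O-H: 4 × 457 = 1828
  Σ(formed) = 1828 kJ
ΔH = Σ(broken) − Σ(formed) = 1412 − 1828 = −416 kJ

ΔH ≈ −416 kJ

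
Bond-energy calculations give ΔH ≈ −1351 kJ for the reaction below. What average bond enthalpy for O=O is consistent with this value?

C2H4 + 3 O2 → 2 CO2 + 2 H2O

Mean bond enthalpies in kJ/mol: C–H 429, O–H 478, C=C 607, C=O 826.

Let D be the O=O bond energy.
Σ(broken) = 4×429 + 1×607 + 3×D = 2323 + 3D
Σ(formed) = 4×826 + 4×478 = 5216
ΔH = Σ(broken) − Σ(formed) = (2323 + 3D) − (5216) = −2893 + 3D
Setting this equal to −1351 kJ gives 3D = 1542, so D = 514 kJ/mol.

D(O=O) ≈ 514 kJ/mol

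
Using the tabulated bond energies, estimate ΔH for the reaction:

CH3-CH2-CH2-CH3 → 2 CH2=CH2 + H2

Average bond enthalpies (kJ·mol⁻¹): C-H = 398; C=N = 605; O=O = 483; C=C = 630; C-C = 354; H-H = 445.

ΔH ≈ +153 kJ

Bonds broken (reactants):
  C-C: 3 × 354 = 1062
  C-H: 10 × 398 = 3980
  Σ(broken) = 5042 kJ
Bonds formed (products):
  C-H: 8 × 398 = 3184
  C=C: 2 × 630 = 1260
  H-H: 1 × 445 = 445
  Σ(formed) = 4889 kJ
ΔH = Σ(broken) − Σ(formed) = 5042 − 4889 = +153 kJ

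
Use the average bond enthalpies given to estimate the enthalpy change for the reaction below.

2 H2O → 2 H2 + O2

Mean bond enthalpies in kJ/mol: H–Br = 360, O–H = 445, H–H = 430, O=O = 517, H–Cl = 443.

Bonds broken (reactants):
  O–H: 4 × 445 = 1780
  Σ(broken) = 1780 kJ
Bonds formed (products):
  H–H: 2 × 430 = 860
  O=O: 1 × 517 = 517
  Σ(formed) = 1377 kJ
ΔH = Σ(broken) − Σ(formed) = 1780 − 1377 = +403 kJ

ΔH ≈ +403 kJ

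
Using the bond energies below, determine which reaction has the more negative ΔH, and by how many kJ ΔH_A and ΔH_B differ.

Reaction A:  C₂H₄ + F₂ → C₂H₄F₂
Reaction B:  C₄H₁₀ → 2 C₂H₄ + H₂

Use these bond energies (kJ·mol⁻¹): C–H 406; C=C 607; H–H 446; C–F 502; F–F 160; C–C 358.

Reaction A, by 821 kJ

Reaction A:
  Bonds broken (reactants):
    C–H: 4 × 406 = 1624
    C=C: 1 × 607 = 607
    F–F: 1 × 160 = 160
    Σ(broken) = 2391 kJ
  Bonds formed (products):
    C–C: 1 × 358 = 358
    C–F: 2 × 502 = 1004
    C–H: 4 × 406 = 1624
    Σ(formed) = 2986 kJ
  ΔH_A = 2391 − 2986 = −595 kJ
Reaction B:
  Bonds broken (reactants):
    C–C: 3 × 358 = 1074
    C–H: 10 × 406 = 4060
    Σ(broken) = 5134 kJ
  Bonds formed (products):
    C–H: 8 × 406 = 3248
    C=C: 2 × 607 = 1214
    H–H: 1 × 446 = 446
    Σ(formed) = 4908 kJ
  ΔH_B = 5134 − 4908 = +226 kJ
ΔH_A − ΔH_B = −821 kJ, so reaction A has the more negative ΔH; |ΔH_A − ΔH_B| = 821 kJ.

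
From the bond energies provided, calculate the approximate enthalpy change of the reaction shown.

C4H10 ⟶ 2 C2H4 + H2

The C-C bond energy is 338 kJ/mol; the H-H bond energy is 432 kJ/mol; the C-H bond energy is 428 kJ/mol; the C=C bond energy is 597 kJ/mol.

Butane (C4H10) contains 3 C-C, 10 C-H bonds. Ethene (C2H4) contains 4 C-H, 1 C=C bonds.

ΔH ≈ +244 kJ

Bonds broken (reactants):
  C-C: 3 × 338 = 1014
  C-H: 10 × 428 = 4280
  Σ(broken) = 5294 kJ
Bonds formed (products):
  C-H: 8 × 428 = 3424
  C=C: 2 × 597 = 1194
  H-H: 1 × 432 = 432
  Σ(formed) = 5050 kJ
ΔH = Σ(broken) − Σ(formed) = 5294 − 5050 = +244 kJ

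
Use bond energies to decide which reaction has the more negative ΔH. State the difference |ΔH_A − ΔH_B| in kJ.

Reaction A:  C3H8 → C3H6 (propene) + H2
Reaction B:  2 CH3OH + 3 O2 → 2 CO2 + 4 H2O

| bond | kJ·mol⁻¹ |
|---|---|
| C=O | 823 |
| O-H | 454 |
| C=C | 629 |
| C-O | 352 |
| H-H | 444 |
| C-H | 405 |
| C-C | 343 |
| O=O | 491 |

Reaction B, by 1489 kJ

Reaction A:
  Bonds broken (reactants):
    C-C: 2 × 343 = 686
    C-H: 8 × 405 = 3240
    Σ(broken) = 3926 kJ
  Bonds formed (products):
    C-C: 1 × 343 = 343
    C-H: 6 × 405 = 2430
    C=C: 1 × 629 = 629
    H-H: 1 × 444 = 444
    Σ(formed) = 3846 kJ
  ΔH_A = 3926 − 3846 = +80 kJ
Reaction B:
  Bonds broken (reactants):
    C-H: 6 × 405 = 2430
    C-O: 2 × 352 = 704
    O-H: 2 × 454 = 908
    O=O: 3 × 491 = 1473
    Σ(broken) = 5515 kJ
  Bonds formed (products):
    C=O: 4 × 823 = 3292
    O-H: 8 × 454 = 3632
    Σ(formed) = 6924 kJ
  ΔH_B = 5515 − 6924 = −1409 kJ
ΔH_A − ΔH_B = +1489 kJ, so reaction B has the more negative ΔH; |ΔH_A − ΔH_B| = 1489 kJ.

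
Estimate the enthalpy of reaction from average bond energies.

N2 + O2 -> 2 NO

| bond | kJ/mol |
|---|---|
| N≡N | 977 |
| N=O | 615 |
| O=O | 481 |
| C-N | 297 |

Bonds broken (reactants):
  N≡N: 1 × 977 = 977
  O=O: 1 × 481 = 481
  Σ(broken) = 1458 kJ
Bonds formed (products):
  N=O: 2 × 615 = 1230
  Σ(formed) = 1230 kJ
ΔH = Σ(broken) − Σ(formed) = 1458 − 1230 = +228 kJ

ΔH ≈ +228 kJ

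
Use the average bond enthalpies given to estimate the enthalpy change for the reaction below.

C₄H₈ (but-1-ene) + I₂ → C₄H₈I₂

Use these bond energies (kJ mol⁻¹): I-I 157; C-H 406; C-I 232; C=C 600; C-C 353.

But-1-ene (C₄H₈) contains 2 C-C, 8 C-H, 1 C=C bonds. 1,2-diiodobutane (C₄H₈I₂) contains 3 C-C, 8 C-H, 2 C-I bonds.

ΔH ≈ −60 kJ

Bonds broken (reactants):
  C-C: 2 × 353 = 706
  C-H: 8 × 406 = 3248
  C=C: 1 × 600 = 600
  I-I: 1 × 157 = 157
  Σ(broken) = 4711 kJ
Bonds formed (products):
  C-C: 3 × 353 = 1059
  C-H: 8 × 406 = 3248
  C-I: 2 × 232 = 464
  Σ(formed) = 4771 kJ
ΔH = Σ(broken) − Σ(formed) = 4711 − 4771 = −60 kJ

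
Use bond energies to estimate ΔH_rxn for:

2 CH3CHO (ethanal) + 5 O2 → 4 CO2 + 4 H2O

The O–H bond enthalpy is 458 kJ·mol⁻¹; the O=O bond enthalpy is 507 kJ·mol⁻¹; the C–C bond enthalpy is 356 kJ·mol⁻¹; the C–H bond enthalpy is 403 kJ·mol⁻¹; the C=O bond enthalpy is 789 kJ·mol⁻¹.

Bonds broken (reactants):
  C–C: 2 × 356 = 712
  C–H: 8 × 403 = 3224
  C=O: 2 × 789 = 1578
  O=O: 5 × 507 = 2535
  Σ(broken) = 8049 kJ
Bonds formed (products):
  C=O: 8 × 789 = 6312
  O–H: 8 × 458 = 3664
  Σ(formed) = 9976 kJ
ΔH = Σ(broken) − Σ(formed) = 8049 − 9976 = −1927 kJ

ΔH ≈ −1927 kJ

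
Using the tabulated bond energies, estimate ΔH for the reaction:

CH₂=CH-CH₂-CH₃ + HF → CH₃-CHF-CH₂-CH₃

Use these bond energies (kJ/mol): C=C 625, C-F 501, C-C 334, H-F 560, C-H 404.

ΔH ≈ −54 kJ

Bonds broken (reactants):
  C-C: 2 × 334 = 668
  C-H: 8 × 404 = 3232
  C=C: 1 × 625 = 625
  H-F: 1 × 560 = 560
  Σ(broken) = 5085 kJ
Bonds formed (products):
  C-C: 3 × 334 = 1002
  C-F: 1 × 501 = 501
  C-H: 9 × 404 = 3636
  Σ(formed) = 5139 kJ
ΔH = Σ(broken) − Σ(formed) = 5085 − 5139 = −54 kJ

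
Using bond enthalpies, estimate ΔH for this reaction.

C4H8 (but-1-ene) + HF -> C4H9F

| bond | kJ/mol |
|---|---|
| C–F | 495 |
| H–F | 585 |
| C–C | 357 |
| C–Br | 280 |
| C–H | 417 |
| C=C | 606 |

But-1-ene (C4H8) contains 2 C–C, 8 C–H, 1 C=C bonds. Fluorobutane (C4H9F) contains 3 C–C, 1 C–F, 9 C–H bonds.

ΔH ≈ −78 kJ

Bonds broken (reactants):
  C–C: 2 × 357 = 714
  C–H: 8 × 417 = 3336
  C=C: 1 × 606 = 606
  H–F: 1 × 585 = 585
  Σ(broken) = 5241 kJ
Bonds formed (products):
  C–C: 3 × 357 = 1071
  C–F: 1 × 495 = 495
  C–H: 9 × 417 = 3753
  Σ(formed) = 5319 kJ
ΔH = Σ(broken) − Σ(formed) = 5241 − 5319 = −78 kJ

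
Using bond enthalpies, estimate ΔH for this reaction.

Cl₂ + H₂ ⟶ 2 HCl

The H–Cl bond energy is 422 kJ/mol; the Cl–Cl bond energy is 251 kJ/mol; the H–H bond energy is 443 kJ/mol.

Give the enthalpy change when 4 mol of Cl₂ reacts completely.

Bonds broken (reactants):
  Cl–Cl: 1 × 251 = 251
  H–H: 1 × 443 = 443
  Σ(broken) = 694 kJ
Bonds formed (products):
  H–Cl: 2 × 422 = 844
  Σ(formed) = 844 kJ
ΔH = Σ(broken) − Σ(formed) = 694 − 844 = −150 kJ
For 4× the reaction as written: 4 × (−150) = −600 kJ

ΔH = −600 kJ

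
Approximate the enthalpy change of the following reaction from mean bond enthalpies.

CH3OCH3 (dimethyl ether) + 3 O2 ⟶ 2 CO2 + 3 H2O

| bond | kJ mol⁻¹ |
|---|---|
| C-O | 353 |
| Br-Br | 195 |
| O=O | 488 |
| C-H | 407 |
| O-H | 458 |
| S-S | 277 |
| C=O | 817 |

Bonds broken (reactants):
  C-H: 6 × 407 = 2442
  C-O: 2 × 353 = 706
  O=O: 3 × 488 = 1464
  Σ(broken) = 4612 kJ
Bonds formed (products):
  C=O: 4 × 817 = 3268
  O-H: 6 × 458 = 2748
  Σ(formed) = 6016 kJ
ΔH = Σ(broken) − Σ(formed) = 4612 − 6016 = −1404 kJ

ΔH ≈ −1404 kJ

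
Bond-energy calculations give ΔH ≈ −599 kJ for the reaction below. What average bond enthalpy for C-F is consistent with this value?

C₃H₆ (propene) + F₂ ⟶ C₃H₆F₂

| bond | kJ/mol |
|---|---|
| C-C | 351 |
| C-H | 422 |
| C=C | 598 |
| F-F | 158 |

D(C-F) ≈ 502 kJ/mol

Let D be the C-F bond energy.
Σ(broken) = 1×351 + 6×422 + 1×598 + 1×158 = 3639
Σ(formed) = 2×351 + 2×D + 6×422 = 3234 + 2D
ΔH = Σ(broken) − Σ(formed) = (3639) − (3234 + 2D) = +405 − 2D
Setting this equal to −599 kJ gives 2D = 1004, so D = 502 kJ/mol.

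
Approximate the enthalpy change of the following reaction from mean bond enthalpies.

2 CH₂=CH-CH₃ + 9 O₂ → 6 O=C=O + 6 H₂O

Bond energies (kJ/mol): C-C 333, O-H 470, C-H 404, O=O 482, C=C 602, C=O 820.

Bonds broken (reactants):
  C-C: 2 × 333 = 666
  C-H: 12 × 404 = 4848
  C=C: 2 × 602 = 1204
  O=O: 9 × 482 = 4338
  Σ(broken) = 11056 kJ
Bonds formed (products):
  C=O: 12 × 820 = 9840
  O-H: 12 × 470 = 5640
  Σ(formed) = 15480 kJ
ΔH = Σ(broken) − Σ(formed) = 11056 − 15480 = −4424 kJ

ΔH ≈ −4424 kJ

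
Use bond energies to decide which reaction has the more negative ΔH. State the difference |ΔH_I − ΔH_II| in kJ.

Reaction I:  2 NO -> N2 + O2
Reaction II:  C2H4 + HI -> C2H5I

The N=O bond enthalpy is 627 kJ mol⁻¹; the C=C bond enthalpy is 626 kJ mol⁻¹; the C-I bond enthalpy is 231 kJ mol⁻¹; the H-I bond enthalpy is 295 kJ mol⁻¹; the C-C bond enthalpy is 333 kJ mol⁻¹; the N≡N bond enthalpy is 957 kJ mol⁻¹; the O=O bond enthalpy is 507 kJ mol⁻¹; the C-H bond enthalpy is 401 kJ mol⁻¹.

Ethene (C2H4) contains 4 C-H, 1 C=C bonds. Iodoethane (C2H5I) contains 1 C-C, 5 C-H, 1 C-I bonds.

Reaction I:
  Bonds broken (reactants):
    N=O: 2 × 627 = 1254
    Σ(broken) = 1254 kJ
  Bonds formed (products):
    N≡N: 1 × 957 = 957
    O=O: 1 × 507 = 507
    Σ(formed) = 1464 kJ
  ΔH_I = 1254 − 1464 = −210 kJ
Reaction II:
  Bonds broken (reactants):
    C-H: 4 × 401 = 1604
    C=C: 1 × 626 = 626
    H-I: 1 × 295 = 295
    Σ(broken) = 2525 kJ
  Bonds formed (products):
    C-C: 1 × 333 = 333
    C-H: 5 × 401 = 2005
    C-I: 1 × 231 = 231
    Σ(formed) = 2569 kJ
  ΔH_II = 2525 − 2569 = −44 kJ
ΔH_I − ΔH_II = −166 kJ, so reaction I has the more negative ΔH; |ΔH_I − ΔH_II| = 166 kJ.

Reaction I, by 166 kJ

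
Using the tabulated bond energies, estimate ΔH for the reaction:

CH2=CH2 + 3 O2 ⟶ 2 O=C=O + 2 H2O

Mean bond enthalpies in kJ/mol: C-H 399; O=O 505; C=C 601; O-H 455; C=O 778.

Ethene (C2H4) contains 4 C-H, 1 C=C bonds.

ΔH ≈ −1220 kJ

Bonds broken (reactants):
  C-H: 4 × 399 = 1596
  C=C: 1 × 601 = 601
  O=O: 3 × 505 = 1515
  Σ(broken) = 3712 kJ
Bonds formed (products):
  C=O: 4 × 778 = 3112
  O-H: 4 × 455 = 1820
  Σ(formed) = 4932 kJ
ΔH = Σ(broken) − Σ(formed) = 3712 − 4932 = −1220 kJ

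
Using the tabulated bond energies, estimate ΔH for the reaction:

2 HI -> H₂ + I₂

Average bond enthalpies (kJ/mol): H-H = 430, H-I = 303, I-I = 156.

Bonds broken (reactants):
  H-I: 2 × 303 = 606
  Σ(broken) = 606 kJ
Bonds formed (products):
  H-H: 1 × 430 = 430
  I-I: 1 × 156 = 156
  Σ(formed) = 586 kJ
ΔH = Σ(broken) − Σ(formed) = 606 − 586 = +20 kJ

ΔH ≈ +20 kJ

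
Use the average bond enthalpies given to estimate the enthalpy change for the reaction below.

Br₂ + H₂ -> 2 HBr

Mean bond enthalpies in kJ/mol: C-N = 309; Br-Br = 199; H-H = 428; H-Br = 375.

ΔH ≈ −123 kJ

Bonds broken (reactants):
  Br-Br: 1 × 199 = 199
  H-H: 1 × 428 = 428
  Σ(broken) = 627 kJ
Bonds formed (products):
  H-Br: 2 × 375 = 750
  Σ(formed) = 750 kJ
ΔH = Σ(broken) − Σ(formed) = 627 − 750 = −123 kJ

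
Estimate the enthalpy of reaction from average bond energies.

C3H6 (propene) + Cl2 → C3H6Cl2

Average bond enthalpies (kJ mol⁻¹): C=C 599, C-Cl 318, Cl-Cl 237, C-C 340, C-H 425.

ΔH ≈ −140 kJ

Bonds broken (reactants):
  C-C: 1 × 340 = 340
  C-H: 6 × 425 = 2550
  C=C: 1 × 599 = 599
  Cl-Cl: 1 × 237 = 237
  Σ(broken) = 3726 kJ
Bonds formed (products):
  C-C: 2 × 340 = 680
  C-Cl: 2 × 318 = 636
  C-H: 6 × 425 = 2550
  Σ(formed) = 3866 kJ
ΔH = Σ(broken) − Σ(formed) = 3726 − 3866 = −140 kJ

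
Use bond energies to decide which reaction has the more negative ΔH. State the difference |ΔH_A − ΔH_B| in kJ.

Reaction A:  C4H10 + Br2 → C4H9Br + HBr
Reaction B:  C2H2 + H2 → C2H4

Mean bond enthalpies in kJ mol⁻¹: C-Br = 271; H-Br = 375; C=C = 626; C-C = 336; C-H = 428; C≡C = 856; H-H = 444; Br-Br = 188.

Reaction B, by 152 kJ

Reaction A:
  Bonds broken (reactants):
    Br-Br: 1 × 188 = 188
    C-C: 3 × 336 = 1008
    C-H: 10 × 428 = 4280
    Σ(broken) = 5476 kJ
  Bonds formed (products):
    C-Br: 1 × 271 = 271
    C-C: 3 × 336 = 1008
    C-H: 9 × 428 = 3852
    H-Br: 1 × 375 = 375
    Σ(formed) = 5506 kJ
  ΔH_A = 5476 − 5506 = −30 kJ
Reaction B:
  Bonds broken (reactants):
    C≡C: 1 × 856 = 856
    C-H: 2 × 428 = 856
    H-H: 1 × 444 = 444
    Σ(broken) = 2156 kJ
  Bonds formed (products):
    C-H: 4 × 428 = 1712
    C=C: 1 × 626 = 626
    Σ(formed) = 2338 kJ
  ΔH_B = 2156 − 2338 = −182 kJ
ΔH_A − ΔH_B = +152 kJ, so reaction B has the more negative ΔH; |ΔH_A − ΔH_B| = 152 kJ.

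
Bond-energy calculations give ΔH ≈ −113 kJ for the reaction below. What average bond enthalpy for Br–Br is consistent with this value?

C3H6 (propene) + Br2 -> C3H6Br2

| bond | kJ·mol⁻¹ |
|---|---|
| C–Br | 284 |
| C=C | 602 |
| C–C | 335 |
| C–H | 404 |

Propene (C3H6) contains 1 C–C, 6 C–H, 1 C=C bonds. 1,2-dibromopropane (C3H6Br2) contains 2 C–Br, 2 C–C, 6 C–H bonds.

Let D be the Br–Br bond energy.
Σ(broken) = 1×D + 1×335 + 6×404 + 1×602 = 3361 + D
Σ(formed) = 2×284 + 2×335 + 6×404 = 3662
ΔH = Σ(broken) − Σ(formed) = (3361 + D) − (3662) = −301 + D
Setting this equal to −113 kJ gives D = 188 kJ/mol.

D(Br–Br) ≈ 188 kJ/mol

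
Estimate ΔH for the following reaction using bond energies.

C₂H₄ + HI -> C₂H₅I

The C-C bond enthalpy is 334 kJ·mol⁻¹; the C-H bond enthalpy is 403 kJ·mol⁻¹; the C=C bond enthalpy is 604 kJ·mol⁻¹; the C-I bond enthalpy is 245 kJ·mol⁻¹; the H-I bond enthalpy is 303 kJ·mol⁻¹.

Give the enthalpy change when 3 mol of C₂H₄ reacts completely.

Bonds broken (reactants):
  C-H: 4 × 403 = 1612
  C=C: 1 × 604 = 604
  H-I: 1 × 303 = 303
  Σ(broken) = 2519 kJ
Bonds formed (products):
  C-C: 1 × 334 = 334
  C-H: 5 × 403 = 2015
  C-I: 1 × 245 = 245
  Σ(formed) = 2594 kJ
ΔH = Σ(broken) − Σ(formed) = 2519 − 2594 = −75 kJ
For 3× the reaction as written: 3 × (−75) = −225 kJ

ΔH = −225 kJ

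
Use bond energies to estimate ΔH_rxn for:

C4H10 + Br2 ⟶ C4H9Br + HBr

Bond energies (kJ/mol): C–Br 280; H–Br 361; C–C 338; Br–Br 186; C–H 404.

ΔH ≈ −51 kJ

Bonds broken (reactants):
  Br–Br: 1 × 186 = 186
  C–C: 3 × 338 = 1014
  C–H: 10 × 404 = 4040
  Σ(broken) = 5240 kJ
Bonds formed (products):
  C–Br: 1 × 280 = 280
  C–C: 3 × 338 = 1014
  C–H: 9 × 404 = 3636
  H–Br: 1 × 361 = 361
  Σ(formed) = 5291 kJ
ΔH = Σ(broken) − Σ(formed) = 5240 − 5291 = −51 kJ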